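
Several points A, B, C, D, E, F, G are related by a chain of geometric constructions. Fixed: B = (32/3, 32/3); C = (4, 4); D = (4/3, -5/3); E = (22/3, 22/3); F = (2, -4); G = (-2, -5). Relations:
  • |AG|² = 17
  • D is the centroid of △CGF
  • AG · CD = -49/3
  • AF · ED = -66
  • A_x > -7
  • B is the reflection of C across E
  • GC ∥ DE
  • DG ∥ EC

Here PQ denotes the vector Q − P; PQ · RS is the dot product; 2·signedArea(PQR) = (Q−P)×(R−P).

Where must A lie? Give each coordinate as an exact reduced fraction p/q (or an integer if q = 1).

1. A_x = -6  [AG · CD = -49/3 ∩ AF · ED = -66]
2. A_y = -6  [AG · CD = -49/3 ∩ AF · ED = -66]
   → A = (-6, -6)

A = (-6, -6)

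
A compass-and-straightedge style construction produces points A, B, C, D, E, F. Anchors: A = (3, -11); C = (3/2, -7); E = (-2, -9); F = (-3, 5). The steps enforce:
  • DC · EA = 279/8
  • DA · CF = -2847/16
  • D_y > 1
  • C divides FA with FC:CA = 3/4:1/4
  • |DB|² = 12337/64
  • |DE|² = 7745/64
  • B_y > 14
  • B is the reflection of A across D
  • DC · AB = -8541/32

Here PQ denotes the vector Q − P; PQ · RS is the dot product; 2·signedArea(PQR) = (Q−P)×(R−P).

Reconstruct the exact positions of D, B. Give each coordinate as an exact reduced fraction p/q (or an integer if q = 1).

B = (-27/4, 15)
D = (-15/8, 2)

1. D_x = -15/8  [DC · EA = 279/8 ∩ DA · CF = -2847/16]
2. D_y = 2  [DC · EA = 279/8 ∩ DA · CF = -2847/16]
   → D = (-15/8, 2)
3. B_x = -27/4  [B is the reflection of A across D]
4. B_y = 15  [B is the reflection of A across D]
   → B = (-27/4, 15)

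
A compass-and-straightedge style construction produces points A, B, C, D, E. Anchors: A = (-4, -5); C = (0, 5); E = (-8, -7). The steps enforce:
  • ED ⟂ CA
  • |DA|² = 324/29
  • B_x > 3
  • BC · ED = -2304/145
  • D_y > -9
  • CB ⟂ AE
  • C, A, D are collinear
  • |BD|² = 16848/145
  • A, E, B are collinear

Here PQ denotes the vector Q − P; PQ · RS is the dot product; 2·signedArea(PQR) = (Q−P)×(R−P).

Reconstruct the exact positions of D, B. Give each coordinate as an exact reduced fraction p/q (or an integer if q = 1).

B = (16/5, -7/5)
D = (-152/29, -235/29)

1. D_x = -152/29  [C, A, D are collinear ∩ ED ⟂ CA]
2. D_y = -235/29  [C, A, D are collinear ∩ ED ⟂ CA]
   → D = (-152/29, -235/29)
3. B_x = 16/5  [A, E, B are collinear ∩ CB ⟂ AE]
4. B_y = -7/5  [A, E, B are collinear ∩ CB ⟂ AE]
   → B = (16/5, -7/5)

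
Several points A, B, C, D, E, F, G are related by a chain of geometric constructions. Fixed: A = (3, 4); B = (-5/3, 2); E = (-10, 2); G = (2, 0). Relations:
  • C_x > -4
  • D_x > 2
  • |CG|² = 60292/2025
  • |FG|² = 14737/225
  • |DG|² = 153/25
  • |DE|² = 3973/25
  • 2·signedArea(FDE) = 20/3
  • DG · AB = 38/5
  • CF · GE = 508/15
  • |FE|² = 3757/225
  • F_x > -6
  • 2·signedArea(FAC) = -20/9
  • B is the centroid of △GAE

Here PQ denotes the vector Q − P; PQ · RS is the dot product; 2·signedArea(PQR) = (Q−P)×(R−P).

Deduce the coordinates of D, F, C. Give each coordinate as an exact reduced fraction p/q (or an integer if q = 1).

C = (-136/45, 32/15)
D = (13/5, 12/5)
F = (-89/15, 8/5)

1. D_x = 13/5  [line 14/3·x + 2·y + -254/15 = 0 ∩ |DE|² = 3973/25]
2. D_y = 12/5  [line 14/3·x + 2·y + -254/15 = 0 ∩ |DE|² = 3973/25]
   → D = (13/5, 12/5)
3. F_x = -89/15  [line 2/5·x + -63/5·y + 338/15 = 0 ∩ |FE|² = 3757/225]
4. F_y = 8/5  [line 2/5·x + -63/5·y + 338/15 = 0 ∩ |FE|² = 3757/225]
   → F = (-89/15, 8/5)
5. C_x = -136/45  [CF · GE = 508/15 ∩ 2·signedArea(FAC) = -20/9]
6. C_y = 32/15  [CF · GE = 508/15 ∩ 2·signedArea(FAC) = -20/9]
   → C = (-136/45, 32/15)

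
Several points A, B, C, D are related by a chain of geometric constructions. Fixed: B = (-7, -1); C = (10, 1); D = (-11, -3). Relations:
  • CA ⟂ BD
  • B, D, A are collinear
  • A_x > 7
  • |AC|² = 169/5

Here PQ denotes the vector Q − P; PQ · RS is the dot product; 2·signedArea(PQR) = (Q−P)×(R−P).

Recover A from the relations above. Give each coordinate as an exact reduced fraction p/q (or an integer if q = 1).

A = (37/5, 31/5)

1. A_x = 37/5  [B, D, A are collinear ∩ CA ⟂ BD]
2. A_y = 31/5  [B, D, A are collinear ∩ CA ⟂ BD]
   → A = (37/5, 31/5)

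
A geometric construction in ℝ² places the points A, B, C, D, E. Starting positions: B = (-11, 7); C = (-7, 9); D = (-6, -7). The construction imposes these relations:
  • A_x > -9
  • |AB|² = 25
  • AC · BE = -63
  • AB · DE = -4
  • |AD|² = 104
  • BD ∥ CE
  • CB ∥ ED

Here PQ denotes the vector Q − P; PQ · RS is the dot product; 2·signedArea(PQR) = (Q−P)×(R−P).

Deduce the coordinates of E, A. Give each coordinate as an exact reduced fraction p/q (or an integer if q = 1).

1. E_x = -2  [CB ∥ ED ∩ BD ∥ CE]
2. E_y = -5  [CB ∥ ED ∩ BD ∥ CE]
   → E = (-2, -5)
3. A_x = -8  [AC · BE = -63 ∩ AB · DE = -4]
4. A_y = 3  [AC · BE = -63 ∩ AB · DE = -4]
   → A = (-8, 3)

A = (-8, 3)
E = (-2, -5)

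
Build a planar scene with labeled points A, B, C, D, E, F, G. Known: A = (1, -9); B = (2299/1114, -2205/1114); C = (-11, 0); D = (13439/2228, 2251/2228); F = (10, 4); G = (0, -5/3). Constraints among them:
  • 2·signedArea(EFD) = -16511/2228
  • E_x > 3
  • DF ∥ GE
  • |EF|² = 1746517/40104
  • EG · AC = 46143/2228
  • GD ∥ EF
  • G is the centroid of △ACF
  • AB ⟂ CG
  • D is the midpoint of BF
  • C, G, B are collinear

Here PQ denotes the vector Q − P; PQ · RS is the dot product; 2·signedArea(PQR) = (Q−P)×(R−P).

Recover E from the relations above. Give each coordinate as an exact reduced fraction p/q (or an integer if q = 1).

E = (8841/2228, 8843/6684)

1. E_x = 8841/2228  [GD ∥ EF ∩ DF ∥ GE]
2. E_y = 8843/6684  [GD ∥ EF ∩ DF ∥ GE]
   → E = (8841/2228, 8843/6684)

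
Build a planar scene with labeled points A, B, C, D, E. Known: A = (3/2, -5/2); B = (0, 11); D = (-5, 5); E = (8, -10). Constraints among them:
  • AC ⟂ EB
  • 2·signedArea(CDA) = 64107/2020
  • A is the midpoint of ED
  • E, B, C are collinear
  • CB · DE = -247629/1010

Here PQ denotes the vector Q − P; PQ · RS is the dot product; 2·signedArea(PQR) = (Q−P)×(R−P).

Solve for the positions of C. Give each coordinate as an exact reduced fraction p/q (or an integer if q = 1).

C = (2364/505, -1301/1010)

1. C_x = 2364/505  [E, B, C are collinear ∩ AC ⟂ EB]
2. C_y = -1301/1010  [E, B, C are collinear ∩ AC ⟂ EB]
   → C = (2364/505, -1301/1010)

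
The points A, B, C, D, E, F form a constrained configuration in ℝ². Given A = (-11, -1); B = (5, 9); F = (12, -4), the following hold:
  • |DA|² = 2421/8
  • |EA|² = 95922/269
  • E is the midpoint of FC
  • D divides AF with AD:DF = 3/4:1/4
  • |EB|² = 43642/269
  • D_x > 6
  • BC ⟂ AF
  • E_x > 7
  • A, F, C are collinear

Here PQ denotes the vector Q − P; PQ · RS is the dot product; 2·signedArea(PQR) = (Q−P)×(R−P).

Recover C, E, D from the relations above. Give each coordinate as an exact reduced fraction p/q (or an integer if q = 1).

1. C_x = 928/269  [A, F, C are collinear ∩ BC ⟂ AF]
2. C_y = -776/269  [A, F, C are collinear ∩ BC ⟂ AF]
   → C = (928/269, -776/269)
3. E_x = 2078/269  [E is the midpoint of FC]
4. E_y = -926/269  [E is the midpoint of FC]
   → E = (2078/269, -926/269)
5. D_x = 25/4  [D divides AF with AD:DF = 3/4:1/4]
6. D_y = -13/4  [D divides AF with AD:DF = 3/4:1/4]
   → D = (25/4, -13/4)

C = (928/269, -776/269)
D = (25/4, -13/4)
E = (2078/269, -926/269)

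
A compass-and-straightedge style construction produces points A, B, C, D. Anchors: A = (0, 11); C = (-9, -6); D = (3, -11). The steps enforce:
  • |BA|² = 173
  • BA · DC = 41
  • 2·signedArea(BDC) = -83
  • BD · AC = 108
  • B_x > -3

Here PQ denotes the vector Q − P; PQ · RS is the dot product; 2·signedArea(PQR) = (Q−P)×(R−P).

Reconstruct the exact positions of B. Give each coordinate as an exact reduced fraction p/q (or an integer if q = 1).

1. B_x = -2  [2·signedArea(BDC) = -83 ∩ BA · DC = 41]
2. B_y = -2  [2·signedArea(BDC) = -83 ∩ BA · DC = 41]
   → B = (-2, -2)

B = (-2, -2)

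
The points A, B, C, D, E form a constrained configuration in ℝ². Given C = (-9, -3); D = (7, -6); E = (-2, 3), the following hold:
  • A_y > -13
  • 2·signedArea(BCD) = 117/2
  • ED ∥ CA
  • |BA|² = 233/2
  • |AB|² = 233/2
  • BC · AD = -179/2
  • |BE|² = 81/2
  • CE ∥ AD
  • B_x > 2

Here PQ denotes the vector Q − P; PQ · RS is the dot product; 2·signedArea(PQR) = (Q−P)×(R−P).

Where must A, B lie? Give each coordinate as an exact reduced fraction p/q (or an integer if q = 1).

1. A_x = 0  [CE ∥ AD ∩ ED ∥ CA]
2. A_y = -12  [CE ∥ AD ∩ ED ∥ CA]
   → A = (0, -12)
3. B_x = 5/2  [BC · AD = -179/2 ∩ 2·signedArea(BCD) = 117/2]
4. B_y = -3/2  [BC · AD = -179/2 ∩ 2·signedArea(BCD) = 117/2]
   → B = (5/2, -3/2)

A = (0, -12)
B = (5/2, -3/2)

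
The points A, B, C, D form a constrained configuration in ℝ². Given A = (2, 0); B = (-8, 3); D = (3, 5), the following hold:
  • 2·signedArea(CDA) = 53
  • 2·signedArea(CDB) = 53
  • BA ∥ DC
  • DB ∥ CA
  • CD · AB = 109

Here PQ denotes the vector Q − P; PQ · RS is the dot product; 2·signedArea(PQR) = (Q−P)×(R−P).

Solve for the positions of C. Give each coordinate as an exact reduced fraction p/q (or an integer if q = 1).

C = (13, 2)

1. C_x = 13  [DB ∥ CA ∩ BA ∥ DC]
2. C_y = 2  [DB ∥ CA ∩ BA ∥ DC]
   → C = (13, 2)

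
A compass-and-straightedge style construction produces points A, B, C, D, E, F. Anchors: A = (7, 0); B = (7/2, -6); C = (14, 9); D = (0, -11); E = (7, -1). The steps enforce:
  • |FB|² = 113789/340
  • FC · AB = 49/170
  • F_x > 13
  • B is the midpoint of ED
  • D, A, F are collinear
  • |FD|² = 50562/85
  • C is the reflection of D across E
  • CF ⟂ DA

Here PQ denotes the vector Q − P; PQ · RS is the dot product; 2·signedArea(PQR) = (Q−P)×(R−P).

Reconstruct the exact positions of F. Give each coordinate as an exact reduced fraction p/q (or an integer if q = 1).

F = (1113/85, 814/85)

1. F_x = 1113/85  [D, A, F are collinear ∩ CF ⟂ DA]
2. F_y = 814/85  [D, A, F are collinear ∩ CF ⟂ DA]
   → F = (1113/85, 814/85)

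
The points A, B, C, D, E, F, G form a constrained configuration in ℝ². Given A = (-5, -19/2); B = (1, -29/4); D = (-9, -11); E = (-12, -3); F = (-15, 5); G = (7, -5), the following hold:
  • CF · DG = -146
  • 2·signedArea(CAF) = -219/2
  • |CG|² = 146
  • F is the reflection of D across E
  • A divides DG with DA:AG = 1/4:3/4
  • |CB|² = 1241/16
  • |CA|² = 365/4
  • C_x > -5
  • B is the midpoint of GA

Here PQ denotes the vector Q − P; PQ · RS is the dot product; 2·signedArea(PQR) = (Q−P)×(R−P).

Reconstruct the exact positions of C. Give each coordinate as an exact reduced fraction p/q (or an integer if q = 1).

1. C_x = -4  [2·signedArea(CAF) = -219/2 ∩ CF · DG = -146]
2. C_y = 0  [2·signedArea(CAF) = -219/2 ∩ CF · DG = -146]
   → C = (-4, 0)

C = (-4, 0)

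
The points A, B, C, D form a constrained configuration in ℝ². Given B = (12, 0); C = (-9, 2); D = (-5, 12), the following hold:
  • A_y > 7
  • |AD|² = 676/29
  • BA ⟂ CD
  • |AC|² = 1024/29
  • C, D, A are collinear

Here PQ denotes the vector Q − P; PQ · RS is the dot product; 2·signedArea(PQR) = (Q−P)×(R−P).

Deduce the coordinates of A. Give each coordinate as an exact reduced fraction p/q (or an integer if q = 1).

1. A_x = -197/29  [C, D, A are collinear ∩ BA ⟂ CD]
2. A_y = 218/29  [C, D, A are collinear ∩ BA ⟂ CD]
   → A = (-197/29, 218/29)

A = (-197/29, 218/29)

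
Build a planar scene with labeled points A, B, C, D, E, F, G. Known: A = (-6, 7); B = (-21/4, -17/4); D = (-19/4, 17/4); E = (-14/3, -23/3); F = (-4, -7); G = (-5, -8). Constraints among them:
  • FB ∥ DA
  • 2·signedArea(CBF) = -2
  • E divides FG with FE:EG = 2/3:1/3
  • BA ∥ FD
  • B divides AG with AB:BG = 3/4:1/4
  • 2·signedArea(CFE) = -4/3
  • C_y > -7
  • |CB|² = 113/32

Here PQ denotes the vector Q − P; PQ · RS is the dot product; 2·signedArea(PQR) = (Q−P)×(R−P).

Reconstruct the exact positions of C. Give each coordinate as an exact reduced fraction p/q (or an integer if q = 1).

C = (-41/8, -49/8)

1. C_x = -41/8  [2·signedArea(CFE) = -4/3 ∩ 2·signedArea(CBF) = -2]
2. C_y = -49/8  [2·signedArea(CFE) = -4/3 ∩ 2·signedArea(CBF) = -2]
   → C = (-41/8, -49/8)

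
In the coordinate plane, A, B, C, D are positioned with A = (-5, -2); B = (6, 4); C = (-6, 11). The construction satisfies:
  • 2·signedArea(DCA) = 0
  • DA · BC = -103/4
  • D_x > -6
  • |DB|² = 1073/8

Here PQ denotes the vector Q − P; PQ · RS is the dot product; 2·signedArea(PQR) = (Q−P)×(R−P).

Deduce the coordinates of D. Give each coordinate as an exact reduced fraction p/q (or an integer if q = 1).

1. D_x = -21/4  [2·signedArea(DCA) = 0 ∩ DA · BC = -103/4]
2. D_y = 5/4  [2·signedArea(DCA) = 0 ∩ DA · BC = -103/4]
   → D = (-21/4, 5/4)

D = (-21/4, 5/4)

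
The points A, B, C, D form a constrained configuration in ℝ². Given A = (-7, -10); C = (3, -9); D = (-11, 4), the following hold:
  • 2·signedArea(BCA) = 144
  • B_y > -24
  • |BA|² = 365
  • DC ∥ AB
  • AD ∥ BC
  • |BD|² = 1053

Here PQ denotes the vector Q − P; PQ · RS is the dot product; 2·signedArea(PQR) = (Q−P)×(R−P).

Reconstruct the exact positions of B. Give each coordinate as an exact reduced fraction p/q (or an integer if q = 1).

1. B_x = 7  [AD ∥ BC ∩ DC ∥ AB]
2. B_y = -23  [AD ∥ BC ∩ DC ∥ AB]
   → B = (7, -23)

B = (7, -23)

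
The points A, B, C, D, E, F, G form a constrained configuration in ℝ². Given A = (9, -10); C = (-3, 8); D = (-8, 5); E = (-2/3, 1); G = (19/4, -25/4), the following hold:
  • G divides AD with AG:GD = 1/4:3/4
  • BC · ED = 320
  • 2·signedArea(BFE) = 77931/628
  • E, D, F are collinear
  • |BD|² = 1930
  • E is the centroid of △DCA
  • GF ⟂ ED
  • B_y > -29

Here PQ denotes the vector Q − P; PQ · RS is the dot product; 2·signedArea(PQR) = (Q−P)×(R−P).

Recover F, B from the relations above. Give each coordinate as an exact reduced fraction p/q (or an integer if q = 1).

B = (21, -28)
F = (4117/628, -923/314)

1. F_x = 4117/628  [E, D, F are collinear ∩ GF ⟂ ED]
2. F_y = -923/314  [E, D, F are collinear ∩ GF ⟂ ED]
   → F = (4117/628, -923/314)
3. B_x = 21  [2·signedArea(BFE) = 77931/628 ∩ BC · ED = 320]
4. B_y = -28  [2·signedArea(BFE) = 77931/628 ∩ BC · ED = 320]
   → B = (21, -28)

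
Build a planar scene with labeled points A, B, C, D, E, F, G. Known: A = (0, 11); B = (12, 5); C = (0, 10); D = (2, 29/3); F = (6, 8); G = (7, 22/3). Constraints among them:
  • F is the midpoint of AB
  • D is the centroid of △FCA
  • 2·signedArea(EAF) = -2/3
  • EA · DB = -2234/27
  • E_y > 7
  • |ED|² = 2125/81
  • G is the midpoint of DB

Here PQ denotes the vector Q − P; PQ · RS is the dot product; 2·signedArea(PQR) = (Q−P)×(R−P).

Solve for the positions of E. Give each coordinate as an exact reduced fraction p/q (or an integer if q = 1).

E = (20/3, 68/9)

1. E_x = 20/3  [2·signedArea(EAF) = -2/3 ∩ EA · DB = -2234/27]
2. E_y = 68/9  [2·signedArea(EAF) = -2/3 ∩ EA · DB = -2234/27]
   → E = (20/3, 68/9)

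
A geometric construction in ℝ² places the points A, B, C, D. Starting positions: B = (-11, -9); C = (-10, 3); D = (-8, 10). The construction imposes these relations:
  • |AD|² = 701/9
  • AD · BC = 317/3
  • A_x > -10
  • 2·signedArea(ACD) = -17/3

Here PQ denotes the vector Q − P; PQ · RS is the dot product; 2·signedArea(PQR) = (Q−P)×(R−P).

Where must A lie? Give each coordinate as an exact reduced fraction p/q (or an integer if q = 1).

A = (-29/3, 4/3)

1. A_x = -29/3  [2·signedArea(ACD) = -17/3 ∩ AD · BC = 317/3]
2. A_y = 4/3  [2·signedArea(ACD) = -17/3 ∩ AD · BC = 317/3]
   → A = (-29/3, 4/3)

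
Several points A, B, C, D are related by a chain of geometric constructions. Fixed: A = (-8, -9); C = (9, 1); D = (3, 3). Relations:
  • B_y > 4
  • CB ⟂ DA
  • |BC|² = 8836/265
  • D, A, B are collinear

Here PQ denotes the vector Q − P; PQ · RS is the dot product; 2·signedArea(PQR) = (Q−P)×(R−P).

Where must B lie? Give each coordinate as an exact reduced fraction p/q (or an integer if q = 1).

1. B_x = 1257/265  [D, A, B are collinear ∩ CB ⟂ DA]
2. B_y = 1299/265  [D, A, B are collinear ∩ CB ⟂ DA]
   → B = (1257/265, 1299/265)

B = (1257/265, 1299/265)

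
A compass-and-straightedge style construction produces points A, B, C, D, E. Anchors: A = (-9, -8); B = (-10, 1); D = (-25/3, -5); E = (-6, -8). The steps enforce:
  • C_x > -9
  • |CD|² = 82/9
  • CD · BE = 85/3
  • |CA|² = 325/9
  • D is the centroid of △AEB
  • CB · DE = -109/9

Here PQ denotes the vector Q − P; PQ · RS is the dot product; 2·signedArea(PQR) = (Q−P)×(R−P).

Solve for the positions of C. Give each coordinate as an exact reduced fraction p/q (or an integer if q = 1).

C = (-26/3, -2)

1. C_x = -26/3  [CD · BE = 85/3 ∩ CB · DE = -109/9]
2. C_y = -2  [CD · BE = 85/3 ∩ CB · DE = -109/9]
   → C = (-26/3, -2)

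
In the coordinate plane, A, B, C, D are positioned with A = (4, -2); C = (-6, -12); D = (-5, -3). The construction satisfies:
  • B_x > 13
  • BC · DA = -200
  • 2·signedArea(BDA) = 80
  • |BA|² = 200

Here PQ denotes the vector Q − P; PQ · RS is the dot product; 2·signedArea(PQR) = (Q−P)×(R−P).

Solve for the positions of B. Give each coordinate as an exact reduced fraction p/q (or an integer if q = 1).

B = (14, 8)

1. B_x = 14  [2·signedArea(BDA) = 80 ∩ BC · DA = -200]
2. B_y = 8  [2·signedArea(BDA) = 80 ∩ BC · DA = -200]
   → B = (14, 8)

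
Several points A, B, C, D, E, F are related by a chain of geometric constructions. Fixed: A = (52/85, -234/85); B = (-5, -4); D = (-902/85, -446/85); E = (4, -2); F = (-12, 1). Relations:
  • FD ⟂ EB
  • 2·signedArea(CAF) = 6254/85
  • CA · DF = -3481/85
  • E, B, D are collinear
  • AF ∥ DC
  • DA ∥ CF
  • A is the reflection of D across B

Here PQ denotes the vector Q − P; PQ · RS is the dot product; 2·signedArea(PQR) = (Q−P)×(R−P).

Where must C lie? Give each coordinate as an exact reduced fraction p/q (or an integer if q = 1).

C = (-1974/85, -127/85)

1. C_x = -1974/85  [DA ∥ CF ∩ AF ∥ DC]
2. C_y = -127/85  [DA ∥ CF ∩ AF ∥ DC]
   → C = (-1974/85, -127/85)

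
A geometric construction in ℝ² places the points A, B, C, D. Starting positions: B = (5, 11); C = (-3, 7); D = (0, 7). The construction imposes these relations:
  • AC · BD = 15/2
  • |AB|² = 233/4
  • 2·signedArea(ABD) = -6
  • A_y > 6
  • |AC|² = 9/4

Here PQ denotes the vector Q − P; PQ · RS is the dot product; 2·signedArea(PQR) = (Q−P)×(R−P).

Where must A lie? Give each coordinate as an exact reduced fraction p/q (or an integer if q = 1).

1. A_x = -3/2  [2·signedArea(ABD) = -6 ∩ AC · BD = 15/2]
2. A_y = 7  [2·signedArea(ABD) = -6 ∩ AC · BD = 15/2]
   → A = (-3/2, 7)

A = (-3/2, 7)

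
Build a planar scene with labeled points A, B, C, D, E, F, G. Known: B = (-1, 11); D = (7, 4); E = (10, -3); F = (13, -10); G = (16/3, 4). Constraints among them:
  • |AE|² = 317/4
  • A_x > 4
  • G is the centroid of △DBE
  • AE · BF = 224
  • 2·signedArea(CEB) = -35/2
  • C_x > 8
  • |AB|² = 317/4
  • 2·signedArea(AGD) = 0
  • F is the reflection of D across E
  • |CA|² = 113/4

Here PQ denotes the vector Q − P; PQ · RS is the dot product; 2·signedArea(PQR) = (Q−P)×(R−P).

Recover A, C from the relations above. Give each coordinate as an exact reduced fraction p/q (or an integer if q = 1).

A = (9/2, 4)
C = (17/2, 1/2)

1. A_x = 9/2  [2·signedArea(AGD) = 0 ∩ AE · BF = 224]
2. A_y = 4  [2·signedArea(AGD) = 0 ∩ AE · BF = 224]
   → A = (9/2, 4)
3. C_x = 17/2  [line -14·x + -11·y + 249/2 = 0 ∩ |CA|² = 113/4]
4. C_y = 1/2  [line -14·x + -11·y + 249/2 = 0 ∩ |CA|² = 113/4]
   → C = (17/2, 1/2)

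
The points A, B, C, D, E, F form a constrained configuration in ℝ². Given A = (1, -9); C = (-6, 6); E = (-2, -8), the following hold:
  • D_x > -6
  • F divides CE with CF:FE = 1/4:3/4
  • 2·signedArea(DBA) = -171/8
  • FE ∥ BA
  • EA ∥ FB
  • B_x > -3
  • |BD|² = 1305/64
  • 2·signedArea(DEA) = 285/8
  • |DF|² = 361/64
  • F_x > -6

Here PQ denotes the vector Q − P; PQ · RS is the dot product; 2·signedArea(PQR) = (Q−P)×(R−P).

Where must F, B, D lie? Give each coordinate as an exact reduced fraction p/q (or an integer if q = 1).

B = (-2, 3/2)
D = (-5, 39/8)
F = (-5, 5/2)

1. F_x = -5  [F divides CE with CF:FE = 1/4:3/4]
2. F_y = 5/2  [F divides CE with CF:FE = 1/4:3/4]
   → F = (-5, 5/2)
3. B_x = -2  [FE ∥ BA ∩ EA ∥ FB]
4. B_y = 3/2  [FE ∥ BA ∩ EA ∥ FB]
   → B = (-2, 3/2)
5. D_x = -5  [2·signedArea(DEA) = 285/8 ∩ 2·signedArea(DBA) = -171/8]
6. D_y = 39/8  [2·signedArea(DEA) = 285/8 ∩ 2·signedArea(DBA) = -171/8]
   → D = (-5, 39/8)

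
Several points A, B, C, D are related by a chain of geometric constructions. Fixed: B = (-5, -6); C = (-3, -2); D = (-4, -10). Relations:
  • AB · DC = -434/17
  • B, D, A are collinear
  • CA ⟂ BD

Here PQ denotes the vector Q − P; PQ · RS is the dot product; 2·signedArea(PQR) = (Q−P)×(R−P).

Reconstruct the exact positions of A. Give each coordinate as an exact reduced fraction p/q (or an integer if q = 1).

1. A_x = -99/17  [B, D, A are collinear ∩ CA ⟂ BD]
2. A_y = -46/17  [B, D, A are collinear ∩ CA ⟂ BD]
   → A = (-99/17, -46/17)

A = (-99/17, -46/17)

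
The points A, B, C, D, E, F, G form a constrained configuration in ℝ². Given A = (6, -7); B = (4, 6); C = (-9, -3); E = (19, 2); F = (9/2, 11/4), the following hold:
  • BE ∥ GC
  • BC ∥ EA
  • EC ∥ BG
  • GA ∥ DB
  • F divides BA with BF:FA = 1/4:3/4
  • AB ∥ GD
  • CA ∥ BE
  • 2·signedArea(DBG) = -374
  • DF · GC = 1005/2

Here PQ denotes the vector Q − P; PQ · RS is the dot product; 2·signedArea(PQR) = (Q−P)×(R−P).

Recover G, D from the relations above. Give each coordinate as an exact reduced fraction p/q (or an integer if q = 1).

1. G_x = -24  [BE ∥ GC ∩ EC ∥ BG]
2. G_y = 1  [BE ∥ GC ∩ EC ∥ BG]
   → G = (-24, 1)
3. D_x = -26  [GA ∥ DB ∩ AB ∥ GD]
4. D_y = 14  [GA ∥ DB ∩ AB ∥ GD]
   → D = (-26, 14)

D = (-26, 14)
G = (-24, 1)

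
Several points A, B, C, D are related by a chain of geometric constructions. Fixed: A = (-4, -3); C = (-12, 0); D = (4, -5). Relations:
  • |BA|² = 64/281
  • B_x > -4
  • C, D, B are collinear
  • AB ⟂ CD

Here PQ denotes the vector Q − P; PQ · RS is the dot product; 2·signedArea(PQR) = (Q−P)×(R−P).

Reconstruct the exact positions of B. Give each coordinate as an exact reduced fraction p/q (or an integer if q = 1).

B = (-1084/281, -715/281)

1. B_x = -1084/281  [C, D, B are collinear ∩ AB ⟂ CD]
2. B_y = -715/281  [C, D, B are collinear ∩ AB ⟂ CD]
   → B = (-1084/281, -715/281)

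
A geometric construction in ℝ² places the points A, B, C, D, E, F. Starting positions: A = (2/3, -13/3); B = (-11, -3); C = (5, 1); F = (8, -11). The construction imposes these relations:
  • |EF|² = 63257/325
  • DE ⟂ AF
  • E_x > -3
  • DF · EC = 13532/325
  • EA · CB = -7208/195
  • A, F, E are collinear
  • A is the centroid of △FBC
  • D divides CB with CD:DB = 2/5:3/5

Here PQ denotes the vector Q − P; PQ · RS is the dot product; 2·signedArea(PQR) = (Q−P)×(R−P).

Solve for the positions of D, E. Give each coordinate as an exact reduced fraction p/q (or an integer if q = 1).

1. D_x = -7/5  [D divides CB with CD:DB = 2/5:3/5]
2. D_y = -3/5  [D divides CB with CD:DB = 2/5:3/5]
   → D = (-7/5, -3/5)
3. E_x = -151/65  [A, F, E are collinear ∩ DE ⟂ AF]
4. E_y = -21/13  [A, F, E are collinear ∩ DE ⟂ AF]
   → E = (-151/65, -21/13)

D = (-7/5, -3/5)
E = (-151/65, -21/13)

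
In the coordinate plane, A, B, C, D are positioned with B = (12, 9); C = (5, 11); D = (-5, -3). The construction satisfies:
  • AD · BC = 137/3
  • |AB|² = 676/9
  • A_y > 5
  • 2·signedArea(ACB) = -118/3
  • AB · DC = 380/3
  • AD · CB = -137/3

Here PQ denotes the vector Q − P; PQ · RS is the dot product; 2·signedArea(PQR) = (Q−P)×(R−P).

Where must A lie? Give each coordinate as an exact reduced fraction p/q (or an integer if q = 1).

1. A_x = 4  [2·signedArea(ACB) = -118/3 ∩ AB · DC = 380/3]
2. A_y = 17/3  [2·signedArea(ACB) = -118/3 ∩ AB · DC = 380/3]
   → A = (4, 17/3)

A = (4, 17/3)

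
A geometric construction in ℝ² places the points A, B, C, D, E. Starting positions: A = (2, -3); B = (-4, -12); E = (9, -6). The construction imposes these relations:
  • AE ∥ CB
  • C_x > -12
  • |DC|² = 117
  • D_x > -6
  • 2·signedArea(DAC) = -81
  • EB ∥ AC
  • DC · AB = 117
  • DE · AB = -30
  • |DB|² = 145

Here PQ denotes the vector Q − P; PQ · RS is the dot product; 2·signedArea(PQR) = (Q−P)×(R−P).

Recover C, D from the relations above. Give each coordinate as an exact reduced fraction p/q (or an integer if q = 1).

1. C_x = -11  [AE ∥ CB ∩ EB ∥ AC]
2. C_y = -9  [AE ∥ CB ∩ EB ∥ AC]
   → C = (-11, -9)
3. D_x = -5  [2·signedArea(DAC) = -81 ∩ DE · AB = -30]
4. D_y = 0  [2·signedArea(DAC) = -81 ∩ DE · AB = -30]
   → D = (-5, 0)

C = (-11, -9)
D = (-5, 0)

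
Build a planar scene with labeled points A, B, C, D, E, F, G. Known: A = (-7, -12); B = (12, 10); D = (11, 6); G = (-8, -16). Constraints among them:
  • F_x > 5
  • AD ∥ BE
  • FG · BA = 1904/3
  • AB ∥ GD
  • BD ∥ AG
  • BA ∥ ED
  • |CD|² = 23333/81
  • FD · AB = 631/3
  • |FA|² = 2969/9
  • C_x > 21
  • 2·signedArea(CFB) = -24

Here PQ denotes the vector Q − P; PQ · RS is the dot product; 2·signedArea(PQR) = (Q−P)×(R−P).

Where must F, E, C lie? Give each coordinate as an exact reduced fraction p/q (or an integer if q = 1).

1. F_x = 16/3  [line 19·x + 22·y + -392/3 = 0 ∩ |FA|² = 2969/9]
2. F_y = 4/3  [line 19·x + 22·y + -392/3 = 0 ∩ |FA|² = 2969/9]
   → F = (16/3, 4/3)
3. E_x = 30  [BA ∥ ED ∩ AD ∥ BE]
4. E_y = 28  [BA ∥ ED ∩ AD ∥ BE]
   → E = (30, 28)
5. C_x = 196/9  [line -26/3·x + 20/3·y + 184/3 = 0 ∩ |CD|² = 23333/81]
6. C_y = 172/9  [line -26/3·x + 20/3·y + 184/3 = 0 ∩ |CD|² = 23333/81]
   → C = (196/9, 172/9)

C = (196/9, 172/9)
E = (30, 28)
F = (16/3, 4/3)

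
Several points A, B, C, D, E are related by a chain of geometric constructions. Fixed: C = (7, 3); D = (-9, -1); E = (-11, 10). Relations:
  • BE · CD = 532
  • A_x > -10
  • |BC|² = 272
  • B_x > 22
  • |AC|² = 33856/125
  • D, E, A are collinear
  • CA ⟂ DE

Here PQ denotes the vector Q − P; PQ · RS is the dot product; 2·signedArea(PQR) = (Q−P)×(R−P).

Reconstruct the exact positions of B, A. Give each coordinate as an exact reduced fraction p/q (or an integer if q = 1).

1. B_x = 23  [line 16·x + 4·y + -396 = 0 ∩ |BC|² = 272]
2. B_y = 7  [line 16·x + 4·y + -396 = 0 ∩ |BC|² = 272]
   → B = (23, 7)
3. A_x = -1149/125  [D, E, A are collinear ∩ CA ⟂ DE]
4. A_y = 7/125  [D, E, A are collinear ∩ CA ⟂ DE]
   → A = (-1149/125, 7/125)

A = (-1149/125, 7/125)
B = (23, 7)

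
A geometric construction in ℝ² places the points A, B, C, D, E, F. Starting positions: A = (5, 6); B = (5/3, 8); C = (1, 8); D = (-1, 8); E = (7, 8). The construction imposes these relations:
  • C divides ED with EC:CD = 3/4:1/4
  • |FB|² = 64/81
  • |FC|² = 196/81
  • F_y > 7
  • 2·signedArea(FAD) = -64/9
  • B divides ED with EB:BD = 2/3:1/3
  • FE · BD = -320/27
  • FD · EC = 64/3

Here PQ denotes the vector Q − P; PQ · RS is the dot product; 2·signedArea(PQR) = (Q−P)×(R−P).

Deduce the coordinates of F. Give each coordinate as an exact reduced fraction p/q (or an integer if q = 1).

1. F_x = 23/9  [FD · EC = 64/3 ∩ 2·signedArea(FAD) = -64/9]
2. F_y = 8  [FD · EC = 64/3 ∩ 2·signedArea(FAD) = -64/9]
   → F = (23/9, 8)

F = (23/9, 8)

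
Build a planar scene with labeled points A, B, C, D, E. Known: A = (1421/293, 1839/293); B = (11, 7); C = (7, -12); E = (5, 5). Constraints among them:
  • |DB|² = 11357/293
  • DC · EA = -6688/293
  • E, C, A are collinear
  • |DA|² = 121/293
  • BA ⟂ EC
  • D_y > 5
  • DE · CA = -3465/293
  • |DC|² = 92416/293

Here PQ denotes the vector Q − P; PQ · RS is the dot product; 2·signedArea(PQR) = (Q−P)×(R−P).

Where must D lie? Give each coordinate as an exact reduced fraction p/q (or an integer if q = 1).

D = (1443/293, 1652/293)

1. D_x = 1443/293  [line 44/293·x + -374/293·y + 1892/293 = 0 ∩ |DA|² = 121/293]
2. D_y = 1652/293  [line 44/293·x + -374/293·y + 1892/293 = 0 ∩ |DA|² = 121/293]
   → D = (1443/293, 1652/293)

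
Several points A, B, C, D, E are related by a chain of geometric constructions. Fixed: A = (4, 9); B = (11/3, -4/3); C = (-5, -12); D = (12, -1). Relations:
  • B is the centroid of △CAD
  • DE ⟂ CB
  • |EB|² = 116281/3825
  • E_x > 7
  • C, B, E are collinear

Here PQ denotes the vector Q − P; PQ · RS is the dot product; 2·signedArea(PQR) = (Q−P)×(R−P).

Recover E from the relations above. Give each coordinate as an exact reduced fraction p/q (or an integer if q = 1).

1. E_x = 3036/425  [C, B, E are collinear ∩ DE ⟂ CB]
2. E_y = 1252/425  [C, B, E are collinear ∩ DE ⟂ CB]
   → E = (3036/425, 1252/425)

E = (3036/425, 1252/425)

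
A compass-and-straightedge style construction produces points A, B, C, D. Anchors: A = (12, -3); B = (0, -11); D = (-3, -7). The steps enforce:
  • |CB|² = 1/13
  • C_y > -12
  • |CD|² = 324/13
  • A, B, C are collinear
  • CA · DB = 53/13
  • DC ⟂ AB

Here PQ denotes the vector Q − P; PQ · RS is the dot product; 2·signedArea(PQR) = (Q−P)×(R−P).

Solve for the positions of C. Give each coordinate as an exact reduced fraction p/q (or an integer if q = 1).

C = (-3/13, -145/13)

1. C_x = -3/13  [A, B, C are collinear ∩ DC ⟂ AB]
2. C_y = -145/13  [A, B, C are collinear ∩ DC ⟂ AB]
   → C = (-3/13, -145/13)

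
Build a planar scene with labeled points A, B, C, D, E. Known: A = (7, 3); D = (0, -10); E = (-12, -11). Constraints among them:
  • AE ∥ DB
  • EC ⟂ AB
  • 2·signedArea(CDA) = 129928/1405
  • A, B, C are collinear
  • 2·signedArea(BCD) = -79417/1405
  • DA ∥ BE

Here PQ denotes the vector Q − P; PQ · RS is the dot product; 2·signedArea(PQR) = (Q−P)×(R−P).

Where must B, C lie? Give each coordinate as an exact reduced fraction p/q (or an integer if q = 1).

B = (-19, -24)
C = (-12837/1405, -19329/1405)

1. B_x = -19  [DA ∥ BE ∩ AE ∥ DB]
2. B_y = -24  [DA ∥ BE ∩ AE ∥ DB]
   → B = (-19, -24)
3. C_x = -12837/1405  [A, B, C are collinear ∩ EC ⟂ AB]
4. C_y = -19329/1405  [A, B, C are collinear ∩ EC ⟂ AB]
   → C = (-12837/1405, -19329/1405)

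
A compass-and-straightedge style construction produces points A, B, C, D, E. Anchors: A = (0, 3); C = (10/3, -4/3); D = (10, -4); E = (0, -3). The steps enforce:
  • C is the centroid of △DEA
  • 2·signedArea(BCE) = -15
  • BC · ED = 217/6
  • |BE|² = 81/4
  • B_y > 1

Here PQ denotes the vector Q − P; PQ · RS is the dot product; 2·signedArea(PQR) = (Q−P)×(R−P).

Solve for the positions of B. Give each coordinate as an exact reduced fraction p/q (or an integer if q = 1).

B = (0, 3/2)

1. B_x = 0  [BC · ED = 217/6 ∩ 2·signedArea(BCE) = -15]
2. B_y = 3/2  [BC · ED = 217/6 ∩ 2·signedArea(BCE) = -15]
   → B = (0, 3/2)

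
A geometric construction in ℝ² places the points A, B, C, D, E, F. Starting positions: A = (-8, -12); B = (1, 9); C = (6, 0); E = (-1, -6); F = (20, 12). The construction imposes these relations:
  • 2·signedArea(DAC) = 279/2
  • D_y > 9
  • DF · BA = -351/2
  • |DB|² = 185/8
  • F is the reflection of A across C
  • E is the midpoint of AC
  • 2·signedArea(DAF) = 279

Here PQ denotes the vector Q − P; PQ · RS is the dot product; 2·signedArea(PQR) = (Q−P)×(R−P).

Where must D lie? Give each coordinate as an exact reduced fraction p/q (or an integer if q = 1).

1. D_x = 23/4  [2·signedArea(DAF) = 279 ∩ DF · BA = -351/2]
2. D_y = 39/4  [2·signedArea(DAF) = 279 ∩ DF · BA = -351/2]
   → D = (23/4, 39/4)

D = (23/4, 39/4)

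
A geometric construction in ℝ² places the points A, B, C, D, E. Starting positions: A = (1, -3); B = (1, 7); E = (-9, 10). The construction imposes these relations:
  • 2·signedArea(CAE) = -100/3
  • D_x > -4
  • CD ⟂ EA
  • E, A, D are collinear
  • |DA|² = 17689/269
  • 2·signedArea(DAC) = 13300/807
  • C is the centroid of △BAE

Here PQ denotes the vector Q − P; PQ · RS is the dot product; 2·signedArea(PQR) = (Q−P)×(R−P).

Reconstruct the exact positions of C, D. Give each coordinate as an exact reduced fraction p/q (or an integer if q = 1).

1. C_x = -7/3  [C is the centroid of △BAE]
2. C_y = 14/3  [C is the centroid of △BAE]
   → C = (-7/3, 14/3)
3. D_x = -1061/269  [E, A, D are collinear ∩ CD ⟂ EA]
4. D_y = 922/269  [E, A, D are collinear ∩ CD ⟂ EA]
   → D = (-1061/269, 922/269)

C = (-7/3, 14/3)
D = (-1061/269, 922/269)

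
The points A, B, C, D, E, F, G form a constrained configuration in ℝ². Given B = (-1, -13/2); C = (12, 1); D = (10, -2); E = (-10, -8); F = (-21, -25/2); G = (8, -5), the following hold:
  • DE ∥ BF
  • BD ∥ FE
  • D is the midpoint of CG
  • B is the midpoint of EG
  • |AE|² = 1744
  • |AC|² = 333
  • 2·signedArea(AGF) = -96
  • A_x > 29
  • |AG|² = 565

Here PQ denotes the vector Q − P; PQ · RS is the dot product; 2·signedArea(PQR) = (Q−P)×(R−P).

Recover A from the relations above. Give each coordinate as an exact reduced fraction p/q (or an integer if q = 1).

A = (30, 4)

1. A_x = 30  [line 15/2·x + -29·y + -109 = 0 ∩ |AE|² = 1744]
2. A_y = 4  [line 15/2·x + -29·y + -109 = 0 ∩ |AE|² = 1744]
   → A = (30, 4)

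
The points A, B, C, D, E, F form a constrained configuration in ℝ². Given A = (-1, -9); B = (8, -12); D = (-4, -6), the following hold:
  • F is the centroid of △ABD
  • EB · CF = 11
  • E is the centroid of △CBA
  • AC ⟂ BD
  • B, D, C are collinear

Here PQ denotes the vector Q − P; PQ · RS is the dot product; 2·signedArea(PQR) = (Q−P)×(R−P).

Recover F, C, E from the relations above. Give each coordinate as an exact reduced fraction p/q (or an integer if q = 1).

C = (-2/5, -39/5)
E = (11/5, -48/5)
F = (1, -9)

1. F_x = 1  [F is the centroid of △ABD]
2. F_y = -9  [F is the centroid of △ABD]
   → F = (1, -9)
3. C_x = -2/5  [B, D, C are collinear ∩ AC ⟂ BD]
4. C_y = -39/5  [B, D, C are collinear ∩ AC ⟂ BD]
   → C = (-2/5, -39/5)
5. E_x = 11/5  [E is the centroid of △CBA]
6. E_y = -48/5  [E is the centroid of △CBA]
   → E = (11/5, -48/5)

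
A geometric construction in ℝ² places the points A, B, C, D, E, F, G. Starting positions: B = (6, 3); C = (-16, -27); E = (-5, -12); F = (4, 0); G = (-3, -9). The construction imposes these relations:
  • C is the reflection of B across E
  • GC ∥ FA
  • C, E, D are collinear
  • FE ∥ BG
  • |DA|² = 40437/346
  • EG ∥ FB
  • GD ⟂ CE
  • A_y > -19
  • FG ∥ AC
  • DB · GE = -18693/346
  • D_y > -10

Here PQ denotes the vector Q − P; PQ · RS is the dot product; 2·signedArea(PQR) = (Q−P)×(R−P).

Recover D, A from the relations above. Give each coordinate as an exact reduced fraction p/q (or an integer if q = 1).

1. D_x = -993/346  [C, E, D are collinear ∩ GD ⟂ CE]
2. D_y = -3147/346  [C, E, D are collinear ∩ GD ⟂ CE]
   → D = (-993/346, -3147/346)
3. A_x = -9  [FG ∥ AC ∩ GC ∥ FA]
4. A_y = -18  [FG ∥ AC ∩ GC ∥ FA]
   → A = (-9, -18)

A = (-9, -18)
D = (-993/346, -3147/346)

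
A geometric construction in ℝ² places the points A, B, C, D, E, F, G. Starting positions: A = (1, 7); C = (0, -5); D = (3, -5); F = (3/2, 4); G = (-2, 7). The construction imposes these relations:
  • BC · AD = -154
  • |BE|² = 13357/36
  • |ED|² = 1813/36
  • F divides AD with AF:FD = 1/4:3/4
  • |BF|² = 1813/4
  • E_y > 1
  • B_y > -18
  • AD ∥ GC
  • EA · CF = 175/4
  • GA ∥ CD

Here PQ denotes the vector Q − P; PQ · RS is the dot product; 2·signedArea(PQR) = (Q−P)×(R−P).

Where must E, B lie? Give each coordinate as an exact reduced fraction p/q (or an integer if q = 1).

B = (5, -17)
E = (11/6, 2)

1. B_x = 5  [line -2·x + 12·y + 214 = 0 ∩ |BF|² = 1813/4]
2. B_y = -17  [line -2·x + 12·y + 214 = 0 ∩ |BF|² = 1813/4]
   → B = (5, -17)
3. E_x = 11/6  [line -3/2·x + -9·y + 83/4 = 0 ∩ |BE|² = 13357/36]
4. E_y = 2  [line -3/2·x + -9·y + 83/4 = 0 ∩ |BE|² = 13357/36]
   → E = (11/6, 2)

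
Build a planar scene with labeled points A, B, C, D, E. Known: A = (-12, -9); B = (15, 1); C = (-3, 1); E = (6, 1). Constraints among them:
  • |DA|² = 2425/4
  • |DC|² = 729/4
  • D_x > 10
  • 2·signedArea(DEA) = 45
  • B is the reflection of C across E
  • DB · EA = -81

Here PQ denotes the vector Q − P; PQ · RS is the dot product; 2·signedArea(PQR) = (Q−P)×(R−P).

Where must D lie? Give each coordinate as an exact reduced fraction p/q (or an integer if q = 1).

D = (21/2, 1)

1. D_x = 21/2  [2·signedArea(DEA) = 45 ∩ DB · EA = -81]
2. D_y = 1  [2·signedArea(DEA) = 45 ∩ DB · EA = -81]
   → D = (21/2, 1)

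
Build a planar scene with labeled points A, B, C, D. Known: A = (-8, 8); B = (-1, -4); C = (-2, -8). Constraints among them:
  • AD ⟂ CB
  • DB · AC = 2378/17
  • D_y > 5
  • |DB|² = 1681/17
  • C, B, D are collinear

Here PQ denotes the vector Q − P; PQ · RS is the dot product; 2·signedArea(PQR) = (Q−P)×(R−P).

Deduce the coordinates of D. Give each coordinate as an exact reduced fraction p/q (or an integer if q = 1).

D = (24/17, 96/17)

1. D_x = 24/17  [C, B, D are collinear ∩ AD ⟂ CB]
2. D_y = 96/17  [C, B, D are collinear ∩ AD ⟂ CB]
   → D = (24/17, 96/17)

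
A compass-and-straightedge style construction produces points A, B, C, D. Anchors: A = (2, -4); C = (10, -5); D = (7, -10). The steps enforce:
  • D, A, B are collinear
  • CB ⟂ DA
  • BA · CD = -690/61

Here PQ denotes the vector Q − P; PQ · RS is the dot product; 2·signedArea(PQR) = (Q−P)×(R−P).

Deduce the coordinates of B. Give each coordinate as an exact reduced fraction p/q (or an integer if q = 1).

1. B_x = 352/61  [D, A, B are collinear ∩ CB ⟂ DA]
2. B_y = -520/61  [D, A, B are collinear ∩ CB ⟂ DA]
   → B = (352/61, -520/61)

B = (352/61, -520/61)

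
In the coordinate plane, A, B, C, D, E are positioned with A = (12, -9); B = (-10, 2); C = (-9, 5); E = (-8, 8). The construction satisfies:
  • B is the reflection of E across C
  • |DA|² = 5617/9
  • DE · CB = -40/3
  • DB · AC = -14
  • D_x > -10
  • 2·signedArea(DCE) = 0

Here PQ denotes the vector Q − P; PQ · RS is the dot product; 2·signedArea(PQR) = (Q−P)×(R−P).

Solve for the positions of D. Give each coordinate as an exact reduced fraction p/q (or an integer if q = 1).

D = (-28/3, 4)

1. D_x = -28/3  [2·signedArea(DCE) = 0 ∩ DE · CB = -40/3]
2. D_y = 4  [2·signedArea(DCE) = 0 ∩ DE · CB = -40/3]
   → D = (-28/3, 4)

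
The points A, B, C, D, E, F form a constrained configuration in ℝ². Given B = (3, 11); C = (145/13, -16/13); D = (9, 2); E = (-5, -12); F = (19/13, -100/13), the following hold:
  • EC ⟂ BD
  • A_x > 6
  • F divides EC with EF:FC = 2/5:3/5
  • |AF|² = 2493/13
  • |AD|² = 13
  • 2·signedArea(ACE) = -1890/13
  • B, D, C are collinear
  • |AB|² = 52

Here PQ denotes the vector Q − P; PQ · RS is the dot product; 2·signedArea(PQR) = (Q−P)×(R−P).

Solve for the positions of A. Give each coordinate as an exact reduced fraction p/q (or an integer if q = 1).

1. A_x = 7  [line 140/13·x + -210/13·y + 70/13 = 0 ∩ |AF|² = 2493/13]
2. A_y = 5  [line 140/13·x + -210/13·y + 70/13 = 0 ∩ |AF|² = 2493/13]
   → A = (7, 5)

A = (7, 5)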